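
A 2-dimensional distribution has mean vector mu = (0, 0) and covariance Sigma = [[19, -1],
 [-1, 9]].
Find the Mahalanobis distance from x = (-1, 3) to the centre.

Step 1 — centre the observation: (x - mu) = (-1, 3).

Step 2 — invert Sigma. det(Sigma) = 19·9 - (-1)² = 170.
  Sigma^{-1} = (1/det) · [[d, -b], [-b, a]] = [[0.0529, 0.0059],
 [0.0059, 0.1118]].

Step 3 — form the quadratic (x - mu)^T · Sigma^{-1} · (x - mu):
  Sigma^{-1} · (x - mu) = (-0.0353, 0.3294).
  (x - mu)^T · [Sigma^{-1} · (x - mu)] = (-1)·(-0.0353) + (3)·(0.3294) = 1.0235.

Step 4 — take square root: d = √(1.0235) ≈ 1.0117.

d(x, mu) = √(1.0235) ≈ 1.0117


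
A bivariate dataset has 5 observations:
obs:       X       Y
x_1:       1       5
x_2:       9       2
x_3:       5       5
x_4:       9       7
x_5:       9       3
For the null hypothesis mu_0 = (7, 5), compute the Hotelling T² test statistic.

Step 1 — sample mean vector:
  mean(X) = (1 + 9 + 5 + 9 + 9) / 5 = 33/5 = 6.6
  mean(Y) = (5 + 2 + 5 + 7 + 3) / 5 = 22/5 = 4.4
  x̄ = (6.6, 4.4),  deviation x̄ - mu_0 = (6.6, 4.4) - (7, 5) = (-0.4, -0.6).

Step 2 — sample covariance matrix, S[i,j] = (1/(n-1)) · Σ_k (x_{k,i} - mean_i) · (x_{k,j} - mean_j), divisor n-1 = 4:
  S[X,X] = ((-5.6)·(-5.6) + (2.4)·(2.4) + (-1.6)·(-1.6) + (2.4)·(2.4) + (2.4)·(2.4)) / 4 = 51.2/4 = 12.8
  S[X,Y] = ((-5.6)·(0.6) + (2.4)·(-2.4) + (-1.6)·(0.6) + (2.4)·(2.6) + (2.4)·(-1.4)) / 4 = -7.2/4 = -1.8
  S[Y,Y] = ((0.6)·(0.6) + (-2.4)·(-2.4) + (0.6)·(0.6) + (2.6)·(2.6) + (-1.4)·(-1.4)) / 4 = 15.2/4 = 3.8
  S = [[12.8, -1.8],
 [-1.8, 3.8]].

Step 3 — invert S. det(S) = 12.8·3.8 - (-1.8)² = 45.4.
  S^{-1} = (1/det) · [[d, -b], [-b, a]] = [[0.0837, 0.0396],
 [0.0396, 0.2819]].

Step 4 — quadratic form (x̄ - mu_0)^T · S^{-1} · (x̄ - mu_0):
  S^{-1} · (x̄ - mu_0) = (-0.0573, -0.185),
  (x̄ - mu_0)^T · [...] = (-0.4)·(-0.0573) + (-0.6)·(-0.185) = 0.1339.

Step 5 — scale by n: T² = 5 · 0.1339 = 0.6696.

T² ≈ 0.6696


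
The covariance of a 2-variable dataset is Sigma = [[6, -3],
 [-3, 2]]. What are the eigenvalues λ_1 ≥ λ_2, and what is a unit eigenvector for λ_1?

Step 1 — characteristic polynomial of 2×2 Sigma:
  det(Sigma - λI) = λ² - trace · λ + det = 0.
  trace = 6 + 2 = 8, det = 6·2 - (-3)² = 3.
Step 2 — discriminant:
  Δ = trace² - 4·det = 64 - 12 = 52.
Step 3 — eigenvalues:
  λ = (trace ± √Δ)/2 = (8 ± 7.2111)/2,
  λ_1 = 7.6056,  λ_2 = 0.3944.

Step 4 — unit eigenvector for λ_1: solve (Sigma - λ_1 I)v = 0. First row:
  (6 - 7.6056)·v_x + (-3)·v_y = 0, i.e. (-1.6056)·v_x + (-3)·v_y = 0,
  so v ∝ (b, λ_1 - a) = (-3, 1.6056); multiply by -1 so the first entry is positive: u = (3, -1.6056).
  ||u|| = √((3)² + (-1.6056)²) = √(11.5778) ≈ 3.4026,
  v_1 = u/||u|| ≈ (0.8817, -0.4719) (||v_1|| = 1).

λ_1 = 7.6056,  λ_2 = 0.3944;  v_1 ≈ (0.8817, -0.4719)


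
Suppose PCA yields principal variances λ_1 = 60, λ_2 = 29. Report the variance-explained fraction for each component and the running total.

Step 1 — total variance = trace(Sigma) = Σ λ_i = 60 + 29 = 89.

Step 2 — fraction explained by component i = λ_i / Σ λ:
  PC1: 60/89 = 0.6742
  PC2: 29/89 = 0.3258

Step 3 — cumulative fraction after k components = (λ_1 + ... + λ_k) / Σ λ:
  k = 1: 60/89 = 0.6742
  k = 2: (60 + 29)/89 = 89/89 = 1

Summary (fraction, with percent):

explained: PC1 0.6742 (67.42%), PC2 0.3258 (32.58%);  cumulative: 0.6742, 1


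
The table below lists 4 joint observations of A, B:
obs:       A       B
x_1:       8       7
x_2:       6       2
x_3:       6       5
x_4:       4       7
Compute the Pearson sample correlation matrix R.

Step 1 — column means:
  mean(A) = (8 + 6 + 6 + 4) / 4 = 24/4 = 6
  mean(B) = (7 + 2 + 5 + 7) / 4 = 21/4 = 5.25

Step 2 — sample variances and covariances s[i,j] = (1/(n-1)) · Σ_k (x_{k,i} - mean_i) · (x_{k,j} - mean_j), with n-1 = 3:
  s[A,A] = ((2)·(2) + (0)·(0) + (0)·(0) + (-2)·(-2)) / 3 = 8/3 = 2.6667
  s[A,B] = ((2)·(1.75) + (0)·(-3.25) + (0)·(-0.25) + (-2)·(1.75)) / 3 = 0/3 = 0
  s[B,B] = ((1.75)·(1.75) + (-3.25)·(-3.25) + (-0.25)·(-0.25) + (1.75)·(1.75)) / 3 = 16.75/3 = 5.5833
  Sample standard deviations s_i = √(s[i,i]):
  s(A) = √(2.6667) = 1.633
  s(B) = √(5.5833) = 2.3629

Step 3 — r_{ij} = s_{ij} / (s_i · s_j):
  r[A,A] = 1 (diagonal).
  r[A,B] = 0 / (1.633 · 2.3629) = 0 / 3.8586 = 0
  r[B,B] = 1 (diagonal).

R is symmetric with unit diagonal. Assembling:

R = [[1, 0],
 [0, 1]]


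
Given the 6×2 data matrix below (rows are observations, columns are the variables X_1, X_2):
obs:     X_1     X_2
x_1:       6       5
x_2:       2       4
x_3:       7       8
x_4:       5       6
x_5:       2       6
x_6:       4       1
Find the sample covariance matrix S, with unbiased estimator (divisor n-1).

Step 1 — column means:
  mean(X_1) = (6 + 2 + 7 + 5 + 2 + 4) / 6 = 26/6 = 4.3333
  mean(X_2) = (5 + 4 + 8 + 6 + 6 + 1) / 6 = 30/6 = 5

Step 2 — sample covariance S[i,j] = (1/(n-1)) · Σ_k (x_{k,i} - mean_i) · (x_{k,j} - mean_j), with n-1 = 5.
  S[X_1,X_1] = ((1.6667)·(1.6667) + (-2.3333)·(-2.3333) + (2.6667)·(2.6667) + (0.6667)·(0.6667) + (-2.3333)·(-2.3333) + (-0.3333)·(-0.3333)) / 5 = 21.3333/5 = 4.2667
  S[X_1,X_2] = ((1.6667)·(0) + (-2.3333)·(-1) + (2.6667)·(3) + (0.6667)·(1) + (-2.3333)·(1) + (-0.3333)·(-4)) / 5 = 10/5 = 2
  S[X_2,X_2] = ((0)·(0) + (-1)·(-1) + (3)·(3) + (1)·(1) + (1)·(1) + (-4)·(-4)) / 5 = 28/5 = 5.6

S is symmetric (S[j,i] = S[i,j]). Assembling:

S = [[4.2667, 2],
 [2, 5.6]]


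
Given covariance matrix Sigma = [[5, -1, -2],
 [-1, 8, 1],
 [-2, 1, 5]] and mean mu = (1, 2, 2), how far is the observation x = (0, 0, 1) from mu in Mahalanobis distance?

Step 1 — centre the observation: (x - mu) = (-1, -2, -1).

Step 2 — invert Sigma (cofactor / det for 3×3, or solve directly):
  Sigma^{-1} = [[0.2407, 0.0185, 0.0926],
 [0.0185, 0.1296, -0.0185],
 [0.0926, -0.0185, 0.2407]].

Step 3 — form the quadratic (x - mu)^T · Sigma^{-1} · (x - mu):
  Sigma^{-1} · (x - mu) = (-0.3704, -0.2593, -0.2963).
  (x - mu)^T · [Sigma^{-1} · (x - mu)] = (-1)·(-0.3704) + (-2)·(-0.2593) + (-1)·(-0.2963) = 1.1852.

Step 4 — take square root: d = √(1.1852) ≈ 1.0887.

d(x, mu) = √(1.1852) ≈ 1.0887


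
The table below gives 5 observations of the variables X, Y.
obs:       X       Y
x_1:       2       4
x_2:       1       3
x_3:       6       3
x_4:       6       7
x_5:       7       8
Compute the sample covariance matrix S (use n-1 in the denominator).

Step 1 — column means:
  mean(X) = (2 + 1 + 6 + 6 + 7) / 5 = 22/5 = 4.4
  mean(Y) = (4 + 3 + 3 + 7 + 8) / 5 = 25/5 = 5

Step 2 — sample covariance S[i,j] = (1/(n-1)) · Σ_k (x_{k,i} - mean_i) · (x_{k,j} - mean_j), with n-1 = 4.
  S[X,X] = ((-2.4)·(-2.4) + (-3.4)·(-3.4) + (1.6)·(1.6) + (1.6)·(1.6) + (2.6)·(2.6)) / 4 = 29.2/4 = 7.3
  S[X,Y] = ((-2.4)·(-1) + (-3.4)·(-2) + (1.6)·(-2) + (1.6)·(2) + (2.6)·(3)) / 4 = 17/4 = 4.25
  S[Y,Y] = ((-1)·(-1) + (-2)·(-2) + (-2)·(-2) + (2)·(2) + (3)·(3)) / 4 = 22/4 = 5.5

S is symmetric (S[j,i] = S[i,j]). Assembling:

S = [[7.3, 4.25],
 [4.25, 5.5]]


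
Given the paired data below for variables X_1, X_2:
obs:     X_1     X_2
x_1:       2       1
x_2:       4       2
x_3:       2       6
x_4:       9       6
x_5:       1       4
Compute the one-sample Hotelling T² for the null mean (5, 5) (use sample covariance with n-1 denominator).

Step 1 — sample mean vector:
  mean(X_1) = (2 + 4 + 2 + 9 + 1) / 5 = 18/5 = 3.6
  mean(X_2) = (1 + 2 + 6 + 6 + 4) / 5 = 19/5 = 3.8
  x̄ = (3.6, 3.8),  deviation x̄ - mu_0 = (3.6, 3.8) - (5, 5) = (-1.4, -1.2).

Step 2 — sample covariance matrix, S[i,j] = (1/(n-1)) · Σ_k (x_{k,i} - mean_i) · (x_{k,j} - mean_j), divisor n-1 = 4:
  S[X_1,X_1] = ((-1.6)·(-1.6) + (0.4)·(0.4) + (-1.6)·(-1.6) + (5.4)·(5.4) + (-2.6)·(-2.6)) / 4 = 41.2/4 = 10.3
  S[X_1,X_2] = ((-1.6)·(-2.8) + (0.4)·(-1.8) + (-1.6)·(2.2) + (5.4)·(2.2) + (-2.6)·(0.2)) / 4 = 11.6/4 = 2.9
  S[X_2,X_2] = ((-2.8)·(-2.8) + (-1.8)·(-1.8) + (2.2)·(2.2) + (2.2)·(2.2) + (0.2)·(0.2)) / 4 = 20.8/4 = 5.2
  S = [[10.3, 2.9],
 [2.9, 5.2]].

Step 3 — invert S. det(S) = 10.3·5.2 - (2.9)² = 45.15.
  S^{-1} = (1/det) · [[d, -b], [-b, a]] = [[0.1152, -0.0642],
 [-0.0642, 0.2281]].

Step 4 — quadratic form (x̄ - mu_0)^T · S^{-1} · (x̄ - mu_0):
  S^{-1} · (x̄ - mu_0) = (-0.0842, -0.1838),
  (x̄ - mu_0)^T · [...] = (-1.4)·(-0.0842) + (-1.2)·(-0.1838) = 0.3384.

Step 5 — scale by n: T² = 5 · 0.3384 = 1.6921.

T² ≈ 1.6921


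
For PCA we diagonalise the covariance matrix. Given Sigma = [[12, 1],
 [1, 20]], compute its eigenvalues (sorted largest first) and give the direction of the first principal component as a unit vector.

Step 1 — characteristic polynomial of 2×2 Sigma:
  det(Sigma - λI) = λ² - trace · λ + det = 0.
  trace = 12 + 20 = 32, det = 12·20 - (1)² = 239.
Step 2 — discriminant:
  Δ = trace² - 4·det = 1024 - 956 = 68.
Step 3 — eigenvalues:
  λ = (trace ± √Δ)/2 = (32 ± 8.2462)/2,
  λ_1 = 20.1231,  λ_2 = 11.8769.

Step 4 — unit eigenvector for λ_1: solve (Sigma - λ_1 I)v = 0. First row:
  (12 - 20.1231)·v_x + (1)·v_y = 0, i.e. (-8.1231)·v_x + (1)·v_y = 0,
  so v ∝ (b, λ_1 - a) = (1, 8.1231) = u.
  ||u|| = √((1)² + (8.1231)²) = √(66.9848) ≈ 8.1844,
  v_1 = u/||u|| ≈ (0.1222, 0.9925) (||v_1|| = 1).

λ_1 = 20.1231,  λ_2 = 11.8769;  v_1 ≈ (0.1222, 0.9925)


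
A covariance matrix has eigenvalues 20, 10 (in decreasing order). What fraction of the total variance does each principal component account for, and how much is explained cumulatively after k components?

Step 1 — total variance = trace(Sigma) = Σ λ_i = 20 + 10 = 30.

Step 2 — fraction explained by component i = λ_i / Σ λ:
  PC1: 20/30 = 0.6667
  PC2: 10/30 = 0.3333

Step 3 — cumulative fraction after k components = (λ_1 + ... + λ_k) / Σ λ:
  k = 1: 20/30 = 0.6667
  k = 2: (20 + 10)/30 = 30/30 = 1

Summary (fraction, with percent):

explained: PC1 0.6667 (66.67%), PC2 0.3333 (33.33%);  cumulative: 0.6667, 1


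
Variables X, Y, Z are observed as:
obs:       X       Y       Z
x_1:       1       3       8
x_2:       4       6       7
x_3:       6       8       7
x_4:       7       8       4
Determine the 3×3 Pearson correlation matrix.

Step 1 — column means:
  mean(X) = (1 + 4 + 6 + 7) / 4 = 18/4 = 4.5
  mean(Y) = (3 + 6 + 8 + 8) / 4 = 25/4 = 6.25
  mean(Z) = (8 + 7 + 7 + 4) / 4 = 26/4 = 6.5

Step 2 — sample variances and covariances s[i,j] = (1/(n-1)) · Σ_k (x_{k,i} - mean_i) · (x_{k,j} - mean_j), with n-1 = 3:
  s[X,X] = ((-3.5)·(-3.5) + (-0.5)·(-0.5) + (1.5)·(1.5) + (2.5)·(2.5)) / 3 = 21/3 = 7
  s[X,Y] = ((-3.5)·(-3.25) + (-0.5)·(-0.25) + (1.5)·(1.75) + (2.5)·(1.75)) / 3 = 18.5/3 = 6.1667
  s[X,Z] = ((-3.5)·(1.5) + (-0.5)·(0.5) + (1.5)·(0.5) + (2.5)·(-2.5)) / 3 = -11/3 = -3.6667
  s[Y,Y] = ((-3.25)·(-3.25) + (-0.25)·(-0.25) + (1.75)·(1.75) + (1.75)·(1.75)) / 3 = 16.75/3 = 5.5833
  s[Y,Z] = ((-3.25)·(1.5) + (-0.25)·(0.5) + (1.75)·(0.5) + (1.75)·(-2.5)) / 3 = -8.5/3 = -2.8333
  s[Z,Z] = ((1.5)·(1.5) + (0.5)·(0.5) + (0.5)·(0.5) + (-2.5)·(-2.5)) / 3 = 9/3 = 3
  Sample standard deviations s_i = √(s[i,i]):
  s(X) = √(7) = 2.6458
  s(Y) = √(5.5833) = 2.3629
  s(Z) = √(3) = 1.7321

Step 3 — r_{ij} = s_{ij} / (s_i · s_j):
  r[X,X] = 1 (diagonal).
  r[X,Y] = 6.1667 / (2.6458 · 2.3629) = 6.1667 / 6.2517 = 0.9864
  r[X,Z] = -3.6667 / (2.6458 · 1.7321) = -3.6667 / 4.5826 = -0.8001
  r[Y,Y] = 1 (diagonal).
  r[Y,Z] = -2.8333 / (2.3629 · 1.7321) = -2.8333 / 4.0927 = -0.6923
  r[Z,Z] = 1 (diagonal).

R is symmetric with unit diagonal. Assembling:

R = [[1, 0.9864, -0.8001],
 [0.9864, 1, -0.6923],
 [-0.8001, -0.6923, 1]]


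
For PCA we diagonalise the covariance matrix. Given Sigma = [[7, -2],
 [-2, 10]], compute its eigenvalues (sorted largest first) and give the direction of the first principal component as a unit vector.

Step 1 — characteristic polynomial of 2×2 Sigma:
  det(Sigma - λI) = λ² - trace · λ + det = 0.
  trace = 7 + 10 = 17, det = 7·10 - (-2)² = 66.
Step 2 — discriminant:
  Δ = trace² - 4·det = 289 - 264 = 25.
Step 3 — eigenvalues:
  λ = (trace ± √Δ)/2 = (17 ± 5)/2,
  λ_1 = 11,  λ_2 = 6.

Step 4 — unit eigenvector for λ_1: solve (Sigma - λ_1 I)v = 0. First row:
  (7 - 11)·v_x + (-2)·v_y = 0, i.e. (-4)·v_x + (-2)·v_y = 0,
  so v ∝ (b, λ_1 - a) = (-2, 4); multiply by -1 so the first entry is positive: u = (2, -4).
  ||u|| = √((2)² + (-4)²) = √(20) ≈ 4.4721,
  v_1 = u/||u|| ≈ (0.4472, -0.8944) (||v_1|| = 1).

λ_1 = 11,  λ_2 = 6;  v_1 ≈ (0.4472, -0.8944)


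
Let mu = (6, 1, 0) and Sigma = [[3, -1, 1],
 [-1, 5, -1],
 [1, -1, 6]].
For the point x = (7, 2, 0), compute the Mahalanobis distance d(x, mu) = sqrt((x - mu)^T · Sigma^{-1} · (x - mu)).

Step 1 — centre the observation: (x - mu) = (1, 1, 0).

Step 2 — invert Sigma (cofactor / det for 3×3, or solve directly):
  Sigma^{-1} = [[0.3718, 0.0641, -0.0513],
 [0.0641, 0.2179, 0.0256],
 [-0.0513, 0.0256, 0.1795]].

Step 3 — form the quadratic (x - mu)^T · Sigma^{-1} · (x - mu):
  Sigma^{-1} · (x - mu) = (0.4359, 0.2821, -0.0256).
  (x - mu)^T · [Sigma^{-1} · (x - mu)] = (1)·(0.4359) + (1)·(0.2821) + (0)·(-0.0256) = 0.7179.

Step 4 — take square root: d = √(0.7179) ≈ 0.8473.

d(x, mu) = √(0.7179) ≈ 0.8473


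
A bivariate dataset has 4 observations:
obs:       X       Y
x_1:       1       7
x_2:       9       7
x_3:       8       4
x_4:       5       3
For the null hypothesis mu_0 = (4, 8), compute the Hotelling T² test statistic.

Step 1 — sample mean vector:
  mean(X) = (1 + 9 + 8 + 5) / 4 = 23/4 = 5.75
  mean(Y) = (7 + 7 + 4 + 3) / 4 = 21/4 = 5.25
  x̄ = (5.75, 5.25),  deviation x̄ - mu_0 = (5.75, 5.25) - (4, 8) = (1.75, -2.75).

Step 2 — sample covariance matrix, S[i,j] = (1/(n-1)) · Σ_k (x_{k,i} - mean_i) · (x_{k,j} - mean_j), divisor n-1 = 3:
  S[X,X] = ((-4.75)·(-4.75) + (3.25)·(3.25) + (2.25)·(2.25) + (-0.75)·(-0.75)) / 3 = 38.75/3 = 12.9167
  S[X,Y] = ((-4.75)·(1.75) + (3.25)·(1.75) + (2.25)·(-1.25) + (-0.75)·(-2.25)) / 3 = -3.75/3 = -1.25
  S[Y,Y] = ((1.75)·(1.75) + (1.75)·(1.75) + (-1.25)·(-1.25) + (-2.25)·(-2.25)) / 3 = 12.75/3 = 4.25
  S = [[12.9167, -1.25],
 [-1.25, 4.25]].

Step 3 — invert S. det(S) = 12.9167·4.25 - (-1.25)² = 53.3333.
  S^{-1} = (1/det) · [[d, -b], [-b, a]] = [[0.0797, 0.0234],
 [0.0234, 0.2422]].

Step 4 — quadratic form (x̄ - mu_0)^T · S^{-1} · (x̄ - mu_0):
  S^{-1} · (x̄ - mu_0) = (0.075, -0.625),
  (x̄ - mu_0)^T · [...] = (1.75)·(0.075) + (-2.75)·(-0.625) = 1.85.

Step 5 — scale by n: T² = 4 · 1.85 = 7.4.

T² ≈ 7.4


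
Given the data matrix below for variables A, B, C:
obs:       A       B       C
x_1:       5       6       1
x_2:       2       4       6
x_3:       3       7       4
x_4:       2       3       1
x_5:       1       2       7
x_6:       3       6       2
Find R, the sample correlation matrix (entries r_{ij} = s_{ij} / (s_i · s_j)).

Step 1 — column means:
  mean(A) = (5 + 2 + 3 + 2 + 1 + 3) / 6 = 16/6 = 2.6667
  mean(B) = (6 + 4 + 7 + 3 + 2 + 6) / 6 = 28/6 = 4.6667
  mean(C) = (1 + 6 + 4 + 1 + 7 + 2) / 6 = 21/6 = 3.5

Step 2 — sample variances and covariances s[i,j] = (1/(n-1)) · Σ_k (x_{k,i} - mean_i) · (x_{k,j} - mean_j), with n-1 = 5:
  s[A,A] = ((2.3333)·(2.3333) + (-0.6667)·(-0.6667) + (0.3333)·(0.3333) + (-0.6667)·(-0.6667) + (-1.6667)·(-1.6667) + (0.3333)·(0.3333)) / 5 = 9.3333/5 = 1.8667
  s[A,B] = ((2.3333)·(1.3333) + (-0.6667)·(-0.6667) + (0.3333)·(2.3333) + (-0.6667)·(-1.6667) + (-1.6667)·(-2.6667) + (0.3333)·(1.3333)) / 5 = 10.3333/5 = 2.0667
  s[A,C] = ((2.3333)·(-2.5) + (-0.6667)·(2.5) + (0.3333)·(0.5) + (-0.6667)·(-2.5) + (-1.6667)·(3.5) + (0.3333)·(-1.5)) / 5 = -12/5 = -2.4
  s[B,B] = ((1.3333)·(1.3333) + (-0.6667)·(-0.6667) + (2.3333)·(2.3333) + (-1.6667)·(-1.6667) + (-2.6667)·(-2.6667) + (1.3333)·(1.3333)) / 5 = 19.3333/5 = 3.8667
  s[B,C] = ((1.3333)·(-2.5) + (-0.6667)·(2.5) + (2.3333)·(0.5) + (-1.6667)·(-2.5) + (-2.6667)·(3.5) + (1.3333)·(-1.5)) / 5 = -11/5 = -2.2
  s[C,C] = ((-2.5)·(-2.5) + (2.5)·(2.5) + (0.5)·(0.5) + (-2.5)·(-2.5) + (3.5)·(3.5) + (-1.5)·(-1.5)) / 5 = 33.5/5 = 6.7
  Sample standard deviations s_i = √(s[i,i]):
  s(A) = √(1.8667) = 1.3663
  s(B) = √(3.8667) = 1.9664
  s(C) = √(6.7) = 2.5884

Step 3 — r_{ij} = s_{ij} / (s_i · s_j):
  r[A,A] = 1 (diagonal).
  r[A,B] = 2.0667 / (1.3663 · 1.9664) = 2.0667 / 2.6866 = 0.7693
  r[A,C] = -2.4 / (1.3663 · 2.5884) = -2.4 / 3.5365 = -0.6786
  r[B,B] = 1 (diagonal).
  r[B,C] = -2.2 / (1.9664 · 2.5884) = -2.2 / 5.0899 = -0.4322
  r[C,C] = 1 (diagonal).

R is symmetric with unit diagonal. Assembling:

R = [[1, 0.7693, -0.6786],
 [0.7693, 1, -0.4322],
 [-0.6786, -0.4322, 1]]


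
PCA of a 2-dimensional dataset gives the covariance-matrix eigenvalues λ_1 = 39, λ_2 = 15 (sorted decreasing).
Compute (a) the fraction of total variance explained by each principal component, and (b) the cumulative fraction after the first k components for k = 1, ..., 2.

Step 1 — total variance = trace(Sigma) = Σ λ_i = 39 + 15 = 54.

Step 2 — fraction explained by component i = λ_i / Σ λ:
  PC1: 39/54 = 0.7222
  PC2: 15/54 = 0.2778

Step 3 — cumulative fraction after k components = (λ_1 + ... + λ_k) / Σ λ:
  k = 1: 39/54 = 0.7222
  k = 2: (39 + 15)/54 = 54/54 = 1

Summary (fraction, with percent):

explained: PC1 0.7222 (72.22%), PC2 0.2778 (27.78%);  cumulative: 0.7222, 1


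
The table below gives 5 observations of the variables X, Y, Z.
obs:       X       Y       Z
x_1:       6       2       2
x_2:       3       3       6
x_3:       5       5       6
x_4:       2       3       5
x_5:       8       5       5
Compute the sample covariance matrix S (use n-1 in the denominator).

Step 1 — column means:
  mean(X) = (6 + 3 + 5 + 2 + 8) / 5 = 24/5 = 4.8
  mean(Y) = (2 + 3 + 5 + 3 + 5) / 5 = 18/5 = 3.6
  mean(Z) = (2 + 6 + 6 + 5 + 5) / 5 = 24/5 = 4.8

Step 2 — sample covariance S[i,j] = (1/(n-1)) · Σ_k (x_{k,i} - mean_i) · (x_{k,j} - mean_j), with n-1 = 4.
  S[X,X] = ((1.2)·(1.2) + (-1.8)·(-1.8) + (0.2)·(0.2) + (-2.8)·(-2.8) + (3.2)·(3.2)) / 4 = 22.8/4 = 5.7
  S[X,Y] = ((1.2)·(-1.6) + (-1.8)·(-0.6) + (0.2)·(1.4) + (-2.8)·(-0.6) + (3.2)·(1.4)) / 4 = 5.6/4 = 1.4
  S[X,Z] = ((1.2)·(-2.8) + (-1.8)·(1.2) + (0.2)·(1.2) + (-2.8)·(0.2) + (3.2)·(0.2)) / 4 = -5.2/4 = -1.3
  S[Y,Y] = ((-1.6)·(-1.6) + (-0.6)·(-0.6) + (1.4)·(1.4) + (-0.6)·(-0.6) + (1.4)·(1.4)) / 4 = 7.2/4 = 1.8
  S[Y,Z] = ((-1.6)·(-2.8) + (-0.6)·(1.2) + (1.4)·(1.2) + (-0.6)·(0.2) + (1.4)·(0.2)) / 4 = 5.6/4 = 1.4
  S[Z,Z] = ((-2.8)·(-2.8) + (1.2)·(1.2) + (1.2)·(1.2) + (0.2)·(0.2) + (0.2)·(0.2)) / 4 = 10.8/4 = 2.7

S is symmetric (S[j,i] = S[i,j]). Assembling:

S = [[5.7, 1.4, -1.3],
 [1.4, 1.8, 1.4],
 [-1.3, 1.4, 2.7]]


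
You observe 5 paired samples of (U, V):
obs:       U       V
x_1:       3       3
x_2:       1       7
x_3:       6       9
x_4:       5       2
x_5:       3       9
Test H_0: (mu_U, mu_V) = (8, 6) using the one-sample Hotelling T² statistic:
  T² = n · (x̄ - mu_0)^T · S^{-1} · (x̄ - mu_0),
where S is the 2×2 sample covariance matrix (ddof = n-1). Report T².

Step 1 — sample mean vector:
  mean(U) = (3 + 1 + 6 + 5 + 3) / 5 = 18/5 = 3.6
  mean(V) = (3 + 7 + 9 + 2 + 9) / 5 = 30/5 = 6
  x̄ = (3.6, 6),  deviation x̄ - mu_0 = (3.6, 6) - (8, 6) = (-4.4, 0).

Step 2 — sample covariance matrix, S[i,j] = (1/(n-1)) · Σ_k (x_{k,i} - mean_i) · (x_{k,j} - mean_j), divisor n-1 = 4:
  S[U,U] = ((-0.6)·(-0.6) + (-2.6)·(-2.6) + (2.4)·(2.4) + (1.4)·(1.4) + (-0.6)·(-0.6)) / 4 = 15.2/4 = 3.8
  S[U,V] = ((-0.6)·(-3) + (-2.6)·(1) + (2.4)·(3) + (1.4)·(-4) + (-0.6)·(3)) / 4 = -1/4 = -0.25
  S[V,V] = ((-3)·(-3) + (1)·(1) + (3)·(3) + (-4)·(-4) + (3)·(3)) / 4 = 44/4 = 11
  S = [[3.8, -0.25],
 [-0.25, 11]].

Step 3 — invert S. det(S) = 3.8·11 - (-0.25)² = 41.7375.
  S^{-1} = (1/det) · [[d, -b], [-b, a]] = [[0.2636, 0.006],
 [0.006, 0.091]].

Step 4 — quadratic form (x̄ - mu_0)^T · S^{-1} · (x̄ - mu_0):
  S^{-1} · (x̄ - mu_0) = (-1.1596, -0.0264),
  (x̄ - mu_0)^T · [...] = (-4.4)·(-1.1596) + (0)·(-0.0264) = 5.1024.

Step 5 — scale by n: T² = 5 · 5.1024 = 25.5118.

T² ≈ 25.5118


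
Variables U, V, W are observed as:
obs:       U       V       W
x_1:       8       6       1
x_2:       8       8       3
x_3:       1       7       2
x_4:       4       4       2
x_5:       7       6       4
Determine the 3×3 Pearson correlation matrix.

Step 1 — column means:
  mean(U) = (8 + 8 + 1 + 4 + 7) / 5 = 28/5 = 5.6
  mean(V) = (6 + 8 + 7 + 4 + 6) / 5 = 31/5 = 6.2
  mean(W) = (1 + 3 + 2 + 2 + 4) / 5 = 12/5 = 2.4

Step 2 — sample variances and covariances s[i,j] = (1/(n-1)) · Σ_k (x_{k,i} - mean_i) · (x_{k,j} - mean_j), with n-1 = 4:
  s[U,U] = ((2.4)·(2.4) + (2.4)·(2.4) + (-4.6)·(-4.6) + (-1.6)·(-1.6) + (1.4)·(1.4)) / 4 = 37.2/4 = 9.3
  s[U,V] = ((2.4)·(-0.2) + (2.4)·(1.8) + (-4.6)·(0.8) + (-1.6)·(-2.2) + (1.4)·(-0.2)) / 4 = 3.4/4 = 0.85
  s[U,W] = ((2.4)·(-1.4) + (2.4)·(0.6) + (-4.6)·(-0.4) + (-1.6)·(-0.4) + (1.4)·(1.6)) / 4 = 2.8/4 = 0.7
  s[V,V] = ((-0.2)·(-0.2) + (1.8)·(1.8) + (0.8)·(0.8) + (-2.2)·(-2.2) + (-0.2)·(-0.2)) / 4 = 8.8/4 = 2.2
  s[V,W] = ((-0.2)·(-1.4) + (1.8)·(0.6) + (0.8)·(-0.4) + (-2.2)·(-0.4) + (-0.2)·(1.6)) / 4 = 1.6/4 = 0.4
  s[W,W] = ((-1.4)·(-1.4) + (0.6)·(0.6) + (-0.4)·(-0.4) + (-0.4)·(-0.4) + (1.6)·(1.6)) / 4 = 5.2/4 = 1.3
  Sample standard deviations s_i = √(s[i,i]):
  s(U) = √(9.3) = 3.0496
  s(V) = √(2.2) = 1.4832
  s(W) = √(1.3) = 1.1402

Step 3 — r_{ij} = s_{ij} / (s_i · s_j):
  r[U,U] = 1 (diagonal).
  r[U,V] = 0.85 / (3.0496 · 1.4832) = 0.85 / 4.5233 = 0.1879
  r[U,W] = 0.7 / (3.0496 · 1.1402) = 0.7 / 3.4771 = 0.2013
  r[V,V] = 1 (diagonal).
  r[V,W] = 0.4 / (1.4832 · 1.1402) = 0.4 / 1.6912 = 0.2365
  r[W,W] = 1 (diagonal).

R is symmetric with unit diagonal. Assembling:

R = [[1, 0.1879, 0.2013],
 [0.1879, 1, 0.2365],
 [0.2013, 0.2365, 1]]


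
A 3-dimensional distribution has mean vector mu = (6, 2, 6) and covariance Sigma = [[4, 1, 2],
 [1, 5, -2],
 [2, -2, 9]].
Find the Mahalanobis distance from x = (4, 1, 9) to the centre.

Step 1 — centre the observation: (x - mu) = (-2, -1, 3).

Step 2 — invert Sigma (cofactor / det for 3×3, or solve directly):
  Sigma^{-1} = [[0.3228, -0.1024, -0.0945],
 [-0.1024, 0.252, 0.0787],
 [-0.0945, 0.0787, 0.1496]].

Step 3 — form the quadratic (x - mu)^T · Sigma^{-1} · (x - mu):
  Sigma^{-1} · (x - mu) = (-0.8268, 0.189, 0.5591).
  (x - mu)^T · [Sigma^{-1} · (x - mu)] = (-2)·(-0.8268) + (-1)·(0.189) + (3)·(0.5591) = 3.1417.

Step 4 — take square root: d = √(3.1417) ≈ 1.7725.

d(x, mu) = √(3.1417) ≈ 1.7725


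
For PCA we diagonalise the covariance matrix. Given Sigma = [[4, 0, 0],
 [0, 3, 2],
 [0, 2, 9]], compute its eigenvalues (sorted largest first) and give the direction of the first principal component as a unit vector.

Step 1 — characteristic polynomial p(λ) = det(λI - Sigma) = λ³ - tr·λ² + c_1·λ - det, where tr = trace, c_1 = sum of the principal 2×2 minors, det = det(Sigma):
  tr = 4 + 3 + 9 = 16,
  c_1 = (4·3 - (0)²) + (4·9 - (0)²) + (3·9 - (2)²) = 12 + 36 + 23 = 71,
  det = 4·(3·9 - (2)²) - (0)·((0)·9 - (2)·(0)) + (0)·((0)·(2) - 3·(0)) = 4·(23) - (0)·(0) + (0)·(0) = 92.
  So p(λ) = λ³ - 16λ² + 71λ - 92.
Step 2 — look for an integer root (rational root theorem: any rational root is an integer divisor of 92). Testing λ = 4:
  p(4) = 64 - 256 + 284 - 92 = 0  ✓
  Dividing out (λ - 4): p(λ) = (λ - 4)(λ² - 12λ + 23).
Step 3 — remaining eigenvalues from the quadratic λ² - 12λ + 23 = 0:
  Δ = 12² - 4·23 = 144 - 92 = 52,  λ = (12 ± √52)/2 = (12 ± 7.2111)/2 ≈ 9.6056 or 2.3944.
  Sorted: λ_1 = 9.6056,  λ_2 = 4,  λ_3 = 2.3944  (check: sum = 16 = tr ✓).

Step 4 — unit eigenvector for λ_1 ≈ 9.6056: v spans the null space of (Sigma - λ_1 I), whose rows are
  r_1 = (-5.6056, 0, 0),  r_2 = (0, -6.6056, 2),  r_3 = (0, 2, -0.6056).
  v is orthogonal to every row, so take v ∝ r_1 × r_2 = ((0)·(2) - (0)·(-6.6056), (0)·(0) - (-5.6056)·(2), (-5.6056)·(-6.6056) - (0)·(0)) ≈ (0, 11.2111, 37.0278).
  Let u = (0, 11.2111, 37.0278).
  ||u|| = √((0)² + (11.2111)² + (37.0278)²) = √(1496.7436) ≈ 38.6878,  v_1 = u/||u|| ≈ (0, 0.2898, 0.9571) (||v_1|| = 1).

λ_1 = 9.6056,  λ_2 = 4,  λ_3 = 2.3944;  v_1 ≈ (0, 0.2898, 0.9571)


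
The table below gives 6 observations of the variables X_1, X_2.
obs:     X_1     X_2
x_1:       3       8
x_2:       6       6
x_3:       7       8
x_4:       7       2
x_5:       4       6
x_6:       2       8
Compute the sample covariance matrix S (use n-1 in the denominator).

Step 1 — column means:
  mean(X_1) = (3 + 6 + 7 + 7 + 4 + 2) / 6 = 29/6 = 4.8333
  mean(X_2) = (8 + 6 + 8 + 2 + 6 + 8) / 6 = 38/6 = 6.3333

Step 2 — sample covariance S[i,j] = (1/(n-1)) · Σ_k (x_{k,i} - mean_i) · (x_{k,j} - mean_j), with n-1 = 5.
  S[X_1,X_1] = ((-1.8333)·(-1.8333) + (1.1667)·(1.1667) + (2.1667)·(2.1667) + (2.1667)·(2.1667) + (-0.8333)·(-0.8333) + (-2.8333)·(-2.8333)) / 5 = 22.8333/5 = 4.5667
  S[X_1,X_2] = ((-1.8333)·(1.6667) + (1.1667)·(-0.3333) + (2.1667)·(1.6667) + (2.1667)·(-4.3333) + (-0.8333)·(-0.3333) + (-2.8333)·(1.6667)) / 5 = -13.6667/5 = -2.7333
  S[X_2,X_2] = ((1.6667)·(1.6667) + (-0.3333)·(-0.3333) + (1.6667)·(1.6667) + (-4.3333)·(-4.3333) + (-0.3333)·(-0.3333) + (1.6667)·(1.6667)) / 5 = 27.3333/5 = 5.4667

S is symmetric (S[j,i] = S[i,j]). Assembling:

S = [[4.5667, -2.7333],
 [-2.7333, 5.4667]]


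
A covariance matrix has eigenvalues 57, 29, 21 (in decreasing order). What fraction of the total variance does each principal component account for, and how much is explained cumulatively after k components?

Step 1 — total variance = trace(Sigma) = Σ λ_i = 57 + 29 + 21 = 107.

Step 2 — fraction explained by component i = λ_i / Σ λ:
  PC1: 57/107 = 0.5327
  PC2: 29/107 = 0.271
  PC3: 21/107 = 0.1963

Step 3 — cumulative fraction after k components = (λ_1 + ... + λ_k) / Σ λ:
  k = 1: 57/107 = 0.5327
  k = 2: (57 + 29)/107 = 86/107 = 0.8037
  k = 3: (57 + 29 + 21)/107 = 107/107 = 1

Summary (fraction, with percent):

explained: PC1 0.5327 (53.27%), PC2 0.271 (27.1%), PC3 0.1963 (19.63%);  cumulative: 0.5327, 0.8037, 1


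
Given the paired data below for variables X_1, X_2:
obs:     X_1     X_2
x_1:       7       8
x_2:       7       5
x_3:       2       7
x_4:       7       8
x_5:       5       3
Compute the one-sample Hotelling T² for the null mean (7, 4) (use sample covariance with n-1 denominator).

Step 1 — sample mean vector:
  mean(X_1) = (7 + 7 + 2 + 7 + 5) / 5 = 28/5 = 5.6
  mean(X_2) = (8 + 5 + 7 + 8 + 3) / 5 = 31/5 = 6.2
  x̄ = (5.6, 6.2),  deviation x̄ - mu_0 = (5.6, 6.2) - (7, 4) = (-1.4, 2.2).

Step 2 — sample covariance matrix, S[i,j] = (1/(n-1)) · Σ_k (x_{k,i} - mean_i) · (x_{k,j} - mean_j), divisor n-1 = 4:
  S[X_1,X_1] = ((1.4)·(1.4) + (1.4)·(1.4) + (-3.6)·(-3.6) + (1.4)·(1.4) + (-0.6)·(-0.6)) / 4 = 19.2/4 = 4.8
  S[X_1,X_2] = ((1.4)·(1.8) + (1.4)·(-1.2) + (-3.6)·(0.8) + (1.4)·(1.8) + (-0.6)·(-3.2)) / 4 = 2.4/4 = 0.6
  S[X_2,X_2] = ((1.8)·(1.8) + (-1.2)·(-1.2) + (0.8)·(0.8) + (1.8)·(1.8) + (-3.2)·(-3.2)) / 4 = 18.8/4 = 4.7
  S = [[4.8, 0.6],
 [0.6, 4.7]].

Step 3 — invert S. det(S) = 4.8·4.7 - (0.6)² = 22.2.
  S^{-1} = (1/det) · [[d, -b], [-b, a]] = [[0.2117, -0.027],
 [-0.027, 0.2162]].

Step 4 — quadratic form (x̄ - mu_0)^T · S^{-1} · (x̄ - mu_0):
  S^{-1} · (x̄ - mu_0) = (-0.3559, 0.5135),
  (x̄ - mu_0)^T · [...] = (-1.4)·(-0.3559) + (2.2)·(0.5135) = 1.6279.

Step 5 — scale by n: T² = 5 · 1.6279 = 8.1396.

T² ≈ 8.1396


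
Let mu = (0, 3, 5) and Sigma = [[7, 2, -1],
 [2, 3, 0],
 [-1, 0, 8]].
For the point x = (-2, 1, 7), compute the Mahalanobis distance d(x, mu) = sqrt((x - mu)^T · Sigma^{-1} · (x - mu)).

Step 1 — centre the observation: (x - mu) = (-2, -2, 2).

Step 2 — invert Sigma (cofactor / det for 3×3, or solve directly):
  Sigma^{-1} = [[0.1805, -0.1203, 0.0226],
 [-0.1203, 0.4135, -0.015],
 [0.0226, -0.015, 0.1278]].

Step 3 — form the quadratic (x - mu)^T · Sigma^{-1} · (x - mu):
  Sigma^{-1} · (x - mu) = (-0.0752, -0.6165, 0.2406).
  (x - mu)^T · [Sigma^{-1} · (x - mu)] = (-2)·(-0.0752) + (-2)·(-0.6165) + (2)·(0.2406) = 1.8647.

Step 4 — take square root: d = √(1.8647) ≈ 1.3655.

d(x, mu) = √(1.8647) ≈ 1.3655


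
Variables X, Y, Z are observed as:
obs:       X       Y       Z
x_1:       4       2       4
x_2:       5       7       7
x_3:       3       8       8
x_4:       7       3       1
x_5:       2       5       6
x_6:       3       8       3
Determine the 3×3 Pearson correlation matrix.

Step 1 — column means:
  mean(X) = (4 + 5 + 3 + 7 + 2 + 3) / 6 = 24/6 = 4
  mean(Y) = (2 + 7 + 8 + 3 + 5 + 8) / 6 = 33/6 = 5.5
  mean(Z) = (4 + 7 + 8 + 1 + 6 + 3) / 6 = 29/6 = 4.8333

Step 2 — sample variances and covariances s[i,j] = (1/(n-1)) · Σ_k (x_{k,i} - mean_i) · (x_{k,j} - mean_j), with n-1 = 5:
  s[X,X] = ((0)·(0) + (1)·(1) + (-1)·(-1) + (3)·(3) + (-2)·(-2) + (-1)·(-1)) / 5 = 16/5 = 3.2
  s[X,Y] = ((0)·(-3.5) + (1)·(1.5) + (-1)·(2.5) + (3)·(-2.5) + (-2)·(-0.5) + (-1)·(2.5)) / 5 = -10/5 = -2
  s[X,Z] = ((0)·(-0.8333) + (1)·(2.1667) + (-1)·(3.1667) + (3)·(-3.8333) + (-2)·(1.1667) + (-1)·(-1.8333)) / 5 = -13/5 = -2.6
  s[Y,Y] = ((-3.5)·(-3.5) + (1.5)·(1.5) + (2.5)·(2.5) + (-2.5)·(-2.5) + (-0.5)·(-0.5) + (2.5)·(2.5)) / 5 = 33.5/5 = 6.7
  s[Y,Z] = ((-3.5)·(-0.8333) + (1.5)·(2.1667) + (2.5)·(3.1667) + (-2.5)·(-3.8333) + (-0.5)·(1.1667) + (2.5)·(-1.8333)) / 5 = 18.5/5 = 3.7
  s[Z,Z] = ((-0.8333)·(-0.8333) + (2.1667)·(2.1667) + (3.1667)·(3.1667) + (-3.8333)·(-3.8333) + (1.1667)·(1.1667) + (-1.8333)·(-1.8333)) / 5 = 34.8333/5 = 6.9667
  Sample standard deviations s_i = √(s[i,i]):
  s(X) = √(3.2) = 1.7889
  s(Y) = √(6.7) = 2.5884
  s(Z) = √(6.9667) = 2.6394

Step 3 — r_{ij} = s_{ij} / (s_i · s_j):
  r[X,X] = 1 (diagonal).
  r[X,Y] = -2 / (1.7889 · 2.5884) = -2 / 4.6303 = -0.4319
  r[X,Z] = -2.6 / (1.7889 · 2.6394) = -2.6 / 4.7216 = -0.5507
  r[Y,Y] = 1 (diagonal).
  r[Y,Z] = 3.7 / (2.5884 · 2.6394) = 3.7 / 6.832 = 0.5416
  r[Z,Z] = 1 (diagonal).

R is symmetric with unit diagonal. Assembling:

R = [[1, -0.4319, -0.5507],
 [-0.4319, 1, 0.5416],
 [-0.5507, 0.5416, 1]]


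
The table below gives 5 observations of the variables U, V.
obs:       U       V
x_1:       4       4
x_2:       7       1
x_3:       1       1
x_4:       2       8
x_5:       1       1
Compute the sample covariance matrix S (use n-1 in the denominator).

Step 1 — column means:
  mean(U) = (4 + 7 + 1 + 2 + 1) / 5 = 15/5 = 3
  mean(V) = (4 + 1 + 1 + 8 + 1) / 5 = 15/5 = 3

Step 2 — sample covariance S[i,j] = (1/(n-1)) · Σ_k (x_{k,i} - mean_i) · (x_{k,j} - mean_j), with n-1 = 4.
  S[U,U] = ((1)·(1) + (4)·(4) + (-2)·(-2) + (-1)·(-1) + (-2)·(-2)) / 4 = 26/4 = 6.5
  S[U,V] = ((1)·(1) + (4)·(-2) + (-2)·(-2) + (-1)·(5) + (-2)·(-2)) / 4 = -4/4 = -1
  S[V,V] = ((1)·(1) + (-2)·(-2) + (-2)·(-2) + (5)·(5) + (-2)·(-2)) / 4 = 38/4 = 9.5

S is symmetric (S[j,i] = S[i,j]). Assembling:

S = [[6.5, -1],
 [-1, 9.5]]


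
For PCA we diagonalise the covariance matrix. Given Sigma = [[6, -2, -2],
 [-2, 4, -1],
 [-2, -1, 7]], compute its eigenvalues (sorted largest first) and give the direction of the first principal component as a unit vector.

Step 1 — characteristic polynomial p(λ) = det(λI - Sigma) = λ³ - tr·λ² + c_1·λ - det, where tr = trace, c_1 = sum of the principal 2×2 minors, det = det(Sigma):
  tr = 6 + 4 + 7 = 17,
  c_1 = (6·4 - (-2)²) + (6·7 - (-2)²) + (4·7 - (-1)²) = 20 + 38 + 27 = 85,
  det = 6·(4·7 - (-1)²) - (-2)·((-2)·7 - (-1)·(-2)) + (-2)·((-2)·(-1) - 4·(-2)) = 6·(27) - (-2)·(-16) + (-2)·(10) = 110.
  So p(λ) = λ³ - 17λ² + 85λ - 110.
Step 2 — look for an integer root (rational root theorem: any rational root is an integer divisor of 110). Testing λ = 2:
  p(2) = 8 - 68 + 170 - 110 = 0  ✓
  Dividing out (λ - 2): p(λ) = (λ - 2)(λ² - 15λ + 55).
Step 3 — remaining eigenvalues from the quadratic λ² - 15λ + 55 = 0:
  Δ = 15² - 4·55 = 225 - 220 = 5,  λ = (15 ± √5)/2 = (15 ± 2.2361)/2 ≈ 8.618 or 6.382.
  Sorted: λ_1 = 8.618,  λ_2 = 6.382,  λ_3 = 2  (check: sum = 17 = tr ✓).

Step 4 — unit eigenvector for λ_1 ≈ 8.618: v spans the null space of (Sigma - λ_1 I), whose rows are
  r_1 = (-2.618, -2, -2),  r_2 = (-2, -4.618, -1),  r_3 = (-2, -1, -1.618).
  v is orthogonal to every row, so take v ∝ r_1 × r_2 = ((-2)·(-1) - (-2)·(-4.618), (-2)·(-2) - (-2.618)·(-1), (-2.618)·(-4.618) - (-2)·(-2)) ≈ (-7.2361, 1.382, 8.0902).
  Rescale (multiply by -1 so the first nonzero entry is positive): u = (7.2361, -1.382, -8.0902).
  ||u|| = √((7.2361)² + (-1.382)² + (-8.0902)²) = √(119.7214) ≈ 10.9417,  v_1 = u/||u|| ≈ (0.6613, -0.1263, -0.7394) (||v_1|| = 1).

λ_1 = 8.618,  λ_2 = 6.382,  λ_3 = 2;  v_1 ≈ (0.6613, -0.1263, -0.7394)


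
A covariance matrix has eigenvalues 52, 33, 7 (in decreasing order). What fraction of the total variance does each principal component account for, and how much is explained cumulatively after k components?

Step 1 — total variance = trace(Sigma) = Σ λ_i = 52 + 33 + 7 = 92.

Step 2 — fraction explained by component i = λ_i / Σ λ:
  PC1: 52/92 = 0.5652
  PC2: 33/92 = 0.3587
  PC3: 7/92 = 0.0761

Step 3 — cumulative fraction after k components = (λ_1 + ... + λ_k) / Σ λ:
  k = 1: 52/92 = 0.5652
  k = 2: (52 + 33)/92 = 85/92 = 0.9239
  k = 3: (52 + 33 + 7)/92 = 92/92 = 1

Summary (fraction, with percent):

explained: PC1 0.5652 (56.52%), PC2 0.3587 (35.87%), PC3 0.0761 (7.61%);  cumulative: 0.5652, 0.9239, 1


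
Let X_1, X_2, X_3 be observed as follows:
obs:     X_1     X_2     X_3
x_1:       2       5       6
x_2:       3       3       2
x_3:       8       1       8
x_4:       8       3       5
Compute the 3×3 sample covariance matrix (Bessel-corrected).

Step 1 — column means:
  mean(X_1) = (2 + 3 + 8 + 8) / 4 = 21/4 = 5.25
  mean(X_2) = (5 + 3 + 1 + 3) / 4 = 12/4 = 3
  mean(X_3) = (6 + 2 + 8 + 5) / 4 = 21/4 = 5.25

Step 2 — sample covariance S[i,j] = (1/(n-1)) · Σ_k (x_{k,i} - mean_i) · (x_{k,j} - mean_j), with n-1 = 3.
  S[X_1,X_1] = ((-3.25)·(-3.25) + (-2.25)·(-2.25) + (2.75)·(2.75) + (2.75)·(2.75)) / 3 = 30.75/3 = 10.25
  S[X_1,X_2] = ((-3.25)·(2) + (-2.25)·(0) + (2.75)·(-2) + (2.75)·(0)) / 3 = -12/3 = -4
  S[X_1,X_3] = ((-3.25)·(0.75) + (-2.25)·(-3.25) + (2.75)·(2.75) + (2.75)·(-0.25)) / 3 = 11.75/3 = 3.9167
  S[X_2,X_2] = ((2)·(2) + (0)·(0) + (-2)·(-2) + (0)·(0)) / 3 = 8/3 = 2.6667
  S[X_2,X_3] = ((2)·(0.75) + (0)·(-3.25) + (-2)·(2.75) + (0)·(-0.25)) / 3 = -4/3 = -1.3333
  S[X_3,X_3] = ((0.75)·(0.75) + (-3.25)·(-3.25) + (2.75)·(2.75) + (-0.25)·(-0.25)) / 3 = 18.75/3 = 6.25

S is symmetric (S[j,i] = S[i,j]). Assembling:

S = [[10.25, -4, 3.9167],
 [-4, 2.6667, -1.3333],
 [3.9167, -1.3333, 6.25]]


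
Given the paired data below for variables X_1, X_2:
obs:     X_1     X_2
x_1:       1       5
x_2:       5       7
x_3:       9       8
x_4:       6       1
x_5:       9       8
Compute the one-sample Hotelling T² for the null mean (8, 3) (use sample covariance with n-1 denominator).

Step 1 — sample mean vector:
  mean(X_1) = (1 + 5 + 9 + 6 + 9) / 5 = 30/5 = 6
  mean(X_2) = (5 + 7 + 8 + 1 + 8) / 5 = 29/5 = 5.8
  x̄ = (6, 5.8),  deviation x̄ - mu_0 = (6, 5.8) - (8, 3) = (-2, 2.8).

Step 2 — sample covariance matrix, S[i,j] = (1/(n-1)) · Σ_k (x_{k,i} - mean_i) · (x_{k,j} - mean_j), divisor n-1 = 4:
  S[X_1,X_1] = ((-5)·(-5) + (-1)·(-1) + (3)·(3) + (0)·(0) + (3)·(3)) / 4 = 44/4 = 11
  S[X_1,X_2] = ((-5)·(-0.8) + (-1)·(1.2) + (3)·(2.2) + (0)·(-4.8) + (3)·(2.2)) / 4 = 16/4 = 4
  S[X_2,X_2] = ((-0.8)·(-0.8) + (1.2)·(1.2) + (2.2)·(2.2) + (-4.8)·(-4.8) + (2.2)·(2.2)) / 4 = 34.8/4 = 8.7
  S = [[11, 4],
 [4, 8.7]].

Step 3 — invert S. det(S) = 11·8.7 - (4)² = 79.7.
  S^{-1} = (1/det) · [[d, -b], [-b, a]] = [[0.1092, -0.0502],
 [-0.0502, 0.138]].

Step 4 — quadratic form (x̄ - mu_0)^T · S^{-1} · (x̄ - mu_0):
  S^{-1} · (x̄ - mu_0) = (-0.3588, 0.4868),
  (x̄ - mu_0)^T · [...] = (-2)·(-0.3588) + (2.8)·(0.4868) = 2.0808.

Step 5 — scale by n: T² = 5 · 2.0808 = 10.404.

T² ≈ 10.404


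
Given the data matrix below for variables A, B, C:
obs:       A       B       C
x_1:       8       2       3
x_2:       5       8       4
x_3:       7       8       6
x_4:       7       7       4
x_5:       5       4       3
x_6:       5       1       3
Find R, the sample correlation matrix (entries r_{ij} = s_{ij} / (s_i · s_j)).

Step 1 — column means:
  mean(A) = (8 + 5 + 7 + 7 + 5 + 5) / 6 = 37/6 = 6.1667
  mean(B) = (2 + 8 + 8 + 7 + 4 + 1) / 6 = 30/6 = 5
  mean(C) = (3 + 4 + 6 + 4 + 3 + 3) / 6 = 23/6 = 3.8333

Step 2 — sample variances and covariances s[i,j] = (1/(n-1)) · Σ_k (x_{k,i} - mean_i) · (x_{k,j} - mean_j), with n-1 = 5:
  s[A,A] = ((1.8333)·(1.8333) + (-1.1667)·(-1.1667) + (0.8333)·(0.8333) + (0.8333)·(0.8333) + (-1.1667)·(-1.1667) + (-1.1667)·(-1.1667)) / 5 = 8.8333/5 = 1.7667
  s[A,B] = ((1.8333)·(-3) + (-1.1667)·(3) + (0.8333)·(3) + (0.8333)·(2) + (-1.1667)·(-1) + (-1.1667)·(-4)) / 5 = 1/5 = 0.2
  s[A,C] = ((1.8333)·(-0.8333) + (-1.1667)·(0.1667) + (0.8333)·(2.1667) + (0.8333)·(0.1667) + (-1.1667)·(-0.8333) + (-1.1667)·(-0.8333)) / 5 = 2.1667/5 = 0.4333
  s[B,B] = ((-3)·(-3) + (3)·(3) + (3)·(3) + (2)·(2) + (-1)·(-1) + (-4)·(-4)) / 5 = 48/5 = 9.6
  s[B,C] = ((-3)·(-0.8333) + (3)·(0.1667) + (3)·(2.1667) + (2)·(0.1667) + (-1)·(-0.8333) + (-4)·(-0.8333)) / 5 = 14/5 = 2.8
  s[C,C] = ((-0.8333)·(-0.8333) + (0.1667)·(0.1667) + (2.1667)·(2.1667) + (0.1667)·(0.1667) + (-0.8333)·(-0.8333) + (-0.8333)·(-0.8333)) / 5 = 6.8333/5 = 1.3667
  Sample standard deviations s_i = √(s[i,i]):
  s(A) = √(1.7667) = 1.3292
  s(B) = √(9.6) = 3.0984
  s(C) = √(1.3667) = 1.169

Step 3 — r_{ij} = s_{ij} / (s_i · s_j):
  r[A,A] = 1 (diagonal).
  r[A,B] = 0.2 / (1.3292 · 3.0984) = 0.2 / 4.1183 = 0.0486
  r[A,C] = 0.4333 / (1.3292 · 1.169) = 0.4333 / 1.5538 = 0.2789
  r[B,B] = 1 (diagonal).
  r[B,C] = 2.8 / (3.0984 · 1.169) = 2.8 / 3.6222 = 0.773
  r[C,C] = 1 (diagonal).

R is symmetric with unit diagonal. Assembling:

R = [[1, 0.0486, 0.2789],
 [0.0486, 1, 0.773],
 [0.2789, 0.773, 1]]


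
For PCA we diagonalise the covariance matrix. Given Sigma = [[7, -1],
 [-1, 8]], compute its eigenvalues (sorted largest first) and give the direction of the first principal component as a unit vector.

Step 1 — characteristic polynomial of 2×2 Sigma:
  det(Sigma - λI) = λ² - trace · λ + det = 0.
  trace = 7 + 8 = 15, det = 7·8 - (-1)² = 55.
Step 2 — discriminant:
  Δ = trace² - 4·det = 225 - 220 = 5.
Step 3 — eigenvalues:
  λ = (trace ± √Δ)/2 = (15 ± 2.2361)/2,
  λ_1 = 8.618,  λ_2 = 6.382.

Step 4 — unit eigenvector for λ_1: solve (Sigma - λ_1 I)v = 0. First row:
  (7 - 8.618)·v_x + (-1)·v_y = 0, i.e. (-1.618)·v_x + (-1)·v_y = 0,
  so v ∝ (b, λ_1 - a) = (-1, 1.618); multiply by -1 so the first entry is positive: u = (1, -1.618).
  ||u|| = √((1)² + (-1.618)²) = √(3.618) ≈ 1.9021,
  v_1 = u/||u|| ≈ (0.5257, -0.8507) (||v_1|| = 1).

λ_1 = 8.618,  λ_2 = 6.382;  v_1 ≈ (0.5257, -0.8507)


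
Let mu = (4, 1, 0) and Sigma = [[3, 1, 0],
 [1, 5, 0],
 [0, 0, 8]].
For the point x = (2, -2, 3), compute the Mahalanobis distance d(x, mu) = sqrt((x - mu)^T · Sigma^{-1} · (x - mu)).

Step 1 — centre the observation: (x - mu) = (-2, -3, 3).

Step 2 — invert Sigma (cofactor / det for 3×3, or solve directly):
  Sigma^{-1} = [[0.3571, -0.0714, 0],
 [-0.0714, 0.2143, 0],
 [0, 0, 0.125]].

Step 3 — form the quadratic (x - mu)^T · Sigma^{-1} · (x - mu):
  Sigma^{-1} · (x - mu) = (-0.5, -0.5, 0.375).
  (x - mu)^T · [Sigma^{-1} · (x - mu)] = (-2)·(-0.5) + (-3)·(-0.5) + (3)·(0.375) = 3.625.

Step 4 — take square root: d = √(3.625) ≈ 1.9039.

d(x, mu) = √(3.625) ≈ 1.9039


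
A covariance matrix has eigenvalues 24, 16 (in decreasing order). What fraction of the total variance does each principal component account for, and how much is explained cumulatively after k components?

Step 1 — total variance = trace(Sigma) = Σ λ_i = 24 + 16 = 40.

Step 2 — fraction explained by component i = λ_i / Σ λ:
  PC1: 24/40 = 0.6
  PC2: 16/40 = 0.4

Step 3 — cumulative fraction after k components = (λ_1 + ... + λ_k) / Σ λ:
  k = 1: 24/40 = 0.6
  k = 2: (24 + 16)/40 = 40/40 = 1

Summary (fraction, with percent):

explained: PC1 0.6 (60%), PC2 0.4 (40%);  cumulative: 0.6, 1
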